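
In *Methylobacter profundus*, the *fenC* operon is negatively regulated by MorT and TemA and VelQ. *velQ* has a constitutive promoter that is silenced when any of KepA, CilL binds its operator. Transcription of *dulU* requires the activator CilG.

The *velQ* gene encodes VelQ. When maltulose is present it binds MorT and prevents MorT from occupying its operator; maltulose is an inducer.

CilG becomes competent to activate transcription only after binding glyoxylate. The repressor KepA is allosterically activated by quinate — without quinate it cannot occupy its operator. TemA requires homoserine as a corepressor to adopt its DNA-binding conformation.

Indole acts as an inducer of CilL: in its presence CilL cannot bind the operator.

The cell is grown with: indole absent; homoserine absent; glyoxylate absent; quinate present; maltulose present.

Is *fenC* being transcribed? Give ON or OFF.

Maltulose is present, so MorT is inactive.
Homoserine is absent, so TemA is inactive.
Quinate is present, so KepA is active.
Indole is absent, so CilL is active.
With repressor KepA bound, *velQ* is not transcribed.
So VelQ is not produced.
With no repressor bound, *fenC* is transcribed.

ON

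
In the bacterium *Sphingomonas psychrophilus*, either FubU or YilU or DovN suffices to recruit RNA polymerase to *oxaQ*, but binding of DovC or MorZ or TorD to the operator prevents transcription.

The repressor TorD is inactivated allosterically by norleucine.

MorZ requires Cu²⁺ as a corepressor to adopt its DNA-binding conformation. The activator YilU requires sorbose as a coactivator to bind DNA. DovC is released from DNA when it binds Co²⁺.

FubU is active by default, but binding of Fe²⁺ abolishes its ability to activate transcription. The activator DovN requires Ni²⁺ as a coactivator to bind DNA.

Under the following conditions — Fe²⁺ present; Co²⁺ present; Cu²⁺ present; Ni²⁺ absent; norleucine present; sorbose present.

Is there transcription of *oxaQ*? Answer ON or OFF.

OFF

Fe²⁺ is present, so FubU is inactive.
Co²⁺ is present, so DovC is inactive.
Sorbose is present, so YilU is active.
Ni²⁺ is absent, so DovN is inactive.
Cu²⁺ is present, so MorZ is active.
Norleucine is present, so TorD is inactive.
With repressor MorZ bound, *oxaQ* is not transcribed.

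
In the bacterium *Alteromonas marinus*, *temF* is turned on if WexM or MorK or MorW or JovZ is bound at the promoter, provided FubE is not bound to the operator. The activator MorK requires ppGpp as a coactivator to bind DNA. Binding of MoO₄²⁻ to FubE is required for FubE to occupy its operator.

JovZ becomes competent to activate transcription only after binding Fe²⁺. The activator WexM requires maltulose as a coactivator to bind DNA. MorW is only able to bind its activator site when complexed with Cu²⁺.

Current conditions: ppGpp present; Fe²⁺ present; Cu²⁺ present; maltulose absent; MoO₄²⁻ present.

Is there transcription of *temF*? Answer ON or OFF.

OFF

Maltulose is absent, so WexM is inactive.
ppGpp is present, so MorK is active.
Cu²⁺ is present, so MorW is active.
MoO₄²⁻ is present, so FubE is active.
Fe²⁺ is present, so JovZ is active.
With repressor FubE bound, *temF* is not transcribed.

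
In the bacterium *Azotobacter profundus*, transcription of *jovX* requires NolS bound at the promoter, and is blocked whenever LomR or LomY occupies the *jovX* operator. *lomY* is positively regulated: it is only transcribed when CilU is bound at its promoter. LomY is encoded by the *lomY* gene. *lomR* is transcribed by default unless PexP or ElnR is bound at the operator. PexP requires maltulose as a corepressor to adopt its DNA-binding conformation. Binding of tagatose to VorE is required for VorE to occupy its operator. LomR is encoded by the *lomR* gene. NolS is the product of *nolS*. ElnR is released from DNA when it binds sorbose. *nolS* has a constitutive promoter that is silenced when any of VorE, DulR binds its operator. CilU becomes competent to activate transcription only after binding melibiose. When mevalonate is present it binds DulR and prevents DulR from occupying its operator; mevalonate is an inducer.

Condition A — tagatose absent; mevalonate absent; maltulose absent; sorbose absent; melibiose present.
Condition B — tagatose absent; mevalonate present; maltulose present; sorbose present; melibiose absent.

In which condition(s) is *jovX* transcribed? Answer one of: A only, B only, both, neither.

B only

Condition A:
Tagatose is absent, so VorE is inactive.
Mevalonate is absent, so DulR is active.
With repressor DulR bound, *nolS* is not transcribed.
So NolS is not produced.
Maltulose is absent, so PexP is inactive.
Sorbose is absent, so ElnR is active.
With repressor ElnR bound, *lomR* is not transcribed.
So LomR is not produced.
Melibiose is present, so CilU is active.
No repressor is bound and CilU is active, so *lomY* is transcribed.
So LomY is produced and active.
With repressor LomY bound, *jovX* is not transcribed.
→ *jovX* is OFF in A.
Condition B:
Tagatose is absent, so VorE is inactive.
Mevalonate is present, so DulR is inactive.
With no repressor bound, *nolS* is transcribed.
So NolS is produced and active.
Maltulose is present, so PexP is active.
Sorbose is present, so ElnR is inactive.
With repressor PexP bound, *lomR* is not transcribed.
So LomR is not produced.
Melibiose is absent, so CilU is inactive.
Required activator CilU is absent, so *lomY* is not transcribed.
So LomY is not produced.
No repressor is bound and NolS is active, so *jovX* is transcribed.
→ *jovX* is ON in B.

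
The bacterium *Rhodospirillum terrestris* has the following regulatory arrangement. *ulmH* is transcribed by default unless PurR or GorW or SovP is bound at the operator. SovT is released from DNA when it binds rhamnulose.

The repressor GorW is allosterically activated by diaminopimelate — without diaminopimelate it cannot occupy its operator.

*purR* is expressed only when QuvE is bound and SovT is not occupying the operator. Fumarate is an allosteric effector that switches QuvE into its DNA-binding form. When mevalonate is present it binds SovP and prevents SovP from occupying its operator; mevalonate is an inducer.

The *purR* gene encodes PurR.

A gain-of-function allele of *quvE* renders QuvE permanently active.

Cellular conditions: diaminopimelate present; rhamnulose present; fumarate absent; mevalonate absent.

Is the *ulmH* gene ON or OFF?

OFF

QuvE is constitutively active in this strain.
Rhamnulose is present, so SovT is inactive.
No repressor is bound and QuvE is active, so *purR* is transcribed.
So PurR is produced and active.
Diaminopimelate is present, so GorW is active.
Mevalonate is absent, so SovP is active.
With repressor PurR bound, *ulmH* is not transcribed.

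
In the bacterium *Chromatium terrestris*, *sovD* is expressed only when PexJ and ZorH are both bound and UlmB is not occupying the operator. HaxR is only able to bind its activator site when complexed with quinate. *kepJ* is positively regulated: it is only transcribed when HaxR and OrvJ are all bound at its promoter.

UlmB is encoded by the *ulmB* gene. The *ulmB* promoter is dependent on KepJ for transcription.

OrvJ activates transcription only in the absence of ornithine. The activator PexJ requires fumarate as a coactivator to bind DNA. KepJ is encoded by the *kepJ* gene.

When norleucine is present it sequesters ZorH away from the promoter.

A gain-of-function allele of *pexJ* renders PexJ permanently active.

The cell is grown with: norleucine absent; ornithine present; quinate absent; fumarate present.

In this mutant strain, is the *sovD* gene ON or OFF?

PexJ is constitutively active in this strain.
Norleucine is absent, so ZorH is active.
Quinate is absent, so HaxR is inactive.
Ornithine is present, so OrvJ is inactive.
Required activator HaxR is absent, so *kepJ* is not transcribed.
So KepJ is not produced.
Required activator KepJ is absent, so *ulmB* is not transcribed.
So UlmB is not produced.
No repressor is bound and PexJ and ZorH are active, so *sovD* is transcribed.

ON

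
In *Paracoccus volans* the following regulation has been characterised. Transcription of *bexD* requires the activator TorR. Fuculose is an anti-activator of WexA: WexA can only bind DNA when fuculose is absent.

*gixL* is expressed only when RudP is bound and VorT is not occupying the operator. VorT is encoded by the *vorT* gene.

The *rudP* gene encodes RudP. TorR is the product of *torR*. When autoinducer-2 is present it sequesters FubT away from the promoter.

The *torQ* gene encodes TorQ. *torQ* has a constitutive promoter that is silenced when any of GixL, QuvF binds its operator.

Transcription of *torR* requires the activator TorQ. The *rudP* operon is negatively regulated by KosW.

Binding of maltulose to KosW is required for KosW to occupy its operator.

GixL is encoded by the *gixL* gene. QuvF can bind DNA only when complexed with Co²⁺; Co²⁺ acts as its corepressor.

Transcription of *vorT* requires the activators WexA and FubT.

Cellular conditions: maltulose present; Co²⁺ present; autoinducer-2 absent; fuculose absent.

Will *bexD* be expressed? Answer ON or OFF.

OFF

Fuculose is absent, so WexA is active.
Autoinducer-2 is absent, so FubT is active.
No repressor is bound and WexA and FubT are active, so *vorT* is transcribed.
So VorT is produced and active.
Maltulose is present, so KosW is active.
With repressor KosW bound, *rudP* is not transcribed.
So RudP is not produced.
With repressor VorT bound, *gixL* is not transcribed.
So GixL is not produced.
Co²⁺ is present, so QuvF is active.
With repressor QuvF bound, *torQ* is not transcribed.
So TorQ is not produced.
Required activator TorQ is absent, so *torR* is not transcribed.
So TorR is not produced.
Required activator TorR is absent, so *bexD* is not transcribed.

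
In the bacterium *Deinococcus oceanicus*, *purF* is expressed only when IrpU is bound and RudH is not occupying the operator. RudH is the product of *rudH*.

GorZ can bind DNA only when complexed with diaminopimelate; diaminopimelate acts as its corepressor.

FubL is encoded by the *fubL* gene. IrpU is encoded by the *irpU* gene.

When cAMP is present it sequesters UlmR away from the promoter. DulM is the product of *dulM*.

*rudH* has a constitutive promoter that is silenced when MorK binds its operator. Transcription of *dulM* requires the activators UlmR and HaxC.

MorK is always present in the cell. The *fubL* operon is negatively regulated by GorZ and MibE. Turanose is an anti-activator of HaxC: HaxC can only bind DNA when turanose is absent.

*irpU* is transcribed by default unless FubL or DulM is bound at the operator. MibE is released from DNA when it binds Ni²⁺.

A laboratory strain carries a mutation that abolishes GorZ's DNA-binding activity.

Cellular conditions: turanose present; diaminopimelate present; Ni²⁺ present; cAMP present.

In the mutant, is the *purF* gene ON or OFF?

GorZ is non-functional in this strain, so it has no effect.
Ni²⁺ is present, so MibE is inactive.
With no repressor bound, *fubL* is transcribed.
So FubL is produced and active.
cAMP is present, so UlmR is inactive.
Turanose is present, so HaxC is inactive.
Required activator UlmR is absent, so *dulM* is not transcribed.
So DulM is not produced.
With repressor FubL bound, *irpU* is not transcribed.
So IrpU is not produced.
MorK is produced constitutively and is active.
With repressor MorK bound, *rudH* is not transcribed.
So RudH is not produced.
Required activator IrpU is absent, so *purF* is not transcribed.

OFF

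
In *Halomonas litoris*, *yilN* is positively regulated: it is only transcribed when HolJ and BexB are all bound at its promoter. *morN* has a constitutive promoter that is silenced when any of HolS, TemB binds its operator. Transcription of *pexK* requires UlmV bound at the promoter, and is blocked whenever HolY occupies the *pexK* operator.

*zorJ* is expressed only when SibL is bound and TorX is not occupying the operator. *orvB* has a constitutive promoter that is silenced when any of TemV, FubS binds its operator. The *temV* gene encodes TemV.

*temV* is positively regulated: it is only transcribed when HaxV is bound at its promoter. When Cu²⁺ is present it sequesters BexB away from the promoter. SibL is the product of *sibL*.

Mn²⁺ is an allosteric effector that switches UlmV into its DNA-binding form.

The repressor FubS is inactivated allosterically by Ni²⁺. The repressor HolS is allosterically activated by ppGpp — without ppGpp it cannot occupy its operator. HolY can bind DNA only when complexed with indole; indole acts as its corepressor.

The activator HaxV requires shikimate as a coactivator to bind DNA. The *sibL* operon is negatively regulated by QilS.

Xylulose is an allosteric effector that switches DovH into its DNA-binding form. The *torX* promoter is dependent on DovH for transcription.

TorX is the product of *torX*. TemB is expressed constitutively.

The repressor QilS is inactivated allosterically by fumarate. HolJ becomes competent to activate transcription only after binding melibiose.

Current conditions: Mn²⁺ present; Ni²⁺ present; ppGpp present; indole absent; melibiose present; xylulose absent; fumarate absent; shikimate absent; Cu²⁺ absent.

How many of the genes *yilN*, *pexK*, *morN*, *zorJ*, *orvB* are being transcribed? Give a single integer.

3

Melibiose is present, so HolJ is active.
Cu²⁺ is absent, so BexB is active.
No repressor is bound and HolJ and BexB are active, so *yilN* is transcribed.
→ *yilN* is ON.
Mn²⁺ is present, so UlmV is active.
Indole is absent, so HolY is inactive.
No repressor is bound and UlmV is active, so *pexK* is transcribed.
→ *pexK* is ON.
ppGpp is present, so HolS is active.
TemB is produced constitutively and is active.
With repressor HolS bound, *morN* is not transcribed.
→ *morN* is OFF.
Fumarate is absent, so QilS is active.
With repressor QilS bound, *sibL* is not transcribed.
So SibL is not produced.
Xylulose is absent, so DovH is inactive.
Required activator DovH is absent, so *torX* is not transcribed.
So TorX is not produced.
Required activator SibL is absent, so *zorJ* is not transcribed.
→ *zorJ* is OFF.
Shikimate is absent, so HaxV is inactive.
Required activator HaxV is absent, so *temV* is not transcribed.
So TemV is not produced.
Ni²⁺ is present, so FubS is inactive.
With no repressor bound, *orvB* is transcribed.
→ *orvB* is ON.
3 of the 5 genes are transcribed.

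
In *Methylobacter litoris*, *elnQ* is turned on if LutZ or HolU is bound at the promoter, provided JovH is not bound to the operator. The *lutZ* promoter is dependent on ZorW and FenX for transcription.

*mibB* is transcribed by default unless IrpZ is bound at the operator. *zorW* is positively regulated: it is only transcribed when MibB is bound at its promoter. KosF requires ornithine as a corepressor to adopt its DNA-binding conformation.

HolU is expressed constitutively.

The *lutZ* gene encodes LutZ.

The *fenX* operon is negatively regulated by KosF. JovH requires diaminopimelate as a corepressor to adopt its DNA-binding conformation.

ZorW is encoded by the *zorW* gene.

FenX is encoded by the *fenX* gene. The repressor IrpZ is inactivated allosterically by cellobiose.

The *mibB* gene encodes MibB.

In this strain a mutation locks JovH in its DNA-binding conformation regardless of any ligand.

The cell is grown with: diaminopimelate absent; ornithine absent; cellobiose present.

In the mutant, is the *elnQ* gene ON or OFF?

OFF

Cellobiose is present, so IrpZ is inactive.
With no repressor bound, *mibB* is transcribed.
So MibB is produced and active.
No repressor is bound and MibB is active, so *zorW* is transcribed.
So ZorW is produced and active.
Ornithine is absent, so KosF is inactive.
With no repressor bound, *fenX* is transcribed.
So FenX is produced and active.
No repressor is bound and ZorW and FenX are active, so *lutZ* is transcribed.
So LutZ is produced and active.
HolU is produced constitutively and is active.
JovH is constitutively active in this strain.
With repressor JovH bound, *elnQ* is not transcribed.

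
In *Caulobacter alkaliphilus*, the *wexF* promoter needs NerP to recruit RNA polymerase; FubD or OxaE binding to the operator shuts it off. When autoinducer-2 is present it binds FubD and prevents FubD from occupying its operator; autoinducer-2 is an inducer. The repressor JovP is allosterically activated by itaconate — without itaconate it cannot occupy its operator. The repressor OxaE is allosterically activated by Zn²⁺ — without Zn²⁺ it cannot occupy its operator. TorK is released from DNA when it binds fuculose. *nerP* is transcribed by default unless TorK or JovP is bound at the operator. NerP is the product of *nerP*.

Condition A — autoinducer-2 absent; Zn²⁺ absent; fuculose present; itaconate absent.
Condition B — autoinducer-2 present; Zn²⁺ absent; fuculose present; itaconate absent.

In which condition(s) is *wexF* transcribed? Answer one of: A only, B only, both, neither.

B only

Condition A:
Autoinducer-2 is absent, so FubD is active.
Zn²⁺ is absent, so OxaE is inactive.
Fuculose is present, so TorK is inactive.
Itaconate is absent, so JovP is inactive.
With no repressor bound, *nerP* is transcribed.
So NerP is produced and active.
With repressor FubD bound, *wexF* is not transcribed.
→ *wexF* is OFF in A.
Condition B:
Autoinducer-2 is present, so FubD is inactive.
Zn²⁺ is absent, so OxaE is inactive.
Fuculose is present, so TorK is inactive.
Itaconate is absent, so JovP is inactive.
With no repressor bound, *nerP* is transcribed.
So NerP is produced and active.
No repressor is bound and NerP is active, so *wexF* is transcribed.
→ *wexF* is ON in B.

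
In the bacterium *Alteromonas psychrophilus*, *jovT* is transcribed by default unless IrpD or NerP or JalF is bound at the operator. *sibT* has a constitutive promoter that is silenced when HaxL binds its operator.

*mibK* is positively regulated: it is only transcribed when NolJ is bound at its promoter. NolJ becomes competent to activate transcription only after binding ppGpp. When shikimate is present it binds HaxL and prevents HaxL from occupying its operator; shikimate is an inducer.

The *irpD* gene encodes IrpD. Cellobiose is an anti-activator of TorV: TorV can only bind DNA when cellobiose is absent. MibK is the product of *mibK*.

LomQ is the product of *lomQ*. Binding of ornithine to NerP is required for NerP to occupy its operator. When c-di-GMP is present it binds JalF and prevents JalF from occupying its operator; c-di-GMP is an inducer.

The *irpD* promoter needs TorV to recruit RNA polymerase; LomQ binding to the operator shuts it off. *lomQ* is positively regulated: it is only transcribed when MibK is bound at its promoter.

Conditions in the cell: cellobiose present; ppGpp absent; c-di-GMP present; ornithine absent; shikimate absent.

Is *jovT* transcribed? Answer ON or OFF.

ON

Cellobiose is present, so TorV is inactive.
ppGpp is absent, so NolJ is inactive.
Required activator NolJ is absent, so *mibK* is not transcribed.
So MibK is not produced.
Required activator MibK is absent, so *lomQ* is not transcribed.
So LomQ is not produced.
Required activator TorV is absent, so *irpD* is not transcribed.
So IrpD is not produced.
Ornithine is absent, so NerP is inactive.
c-di-GMP is present, so JalF is inactive.
With no repressor bound, *jovT* is transcribed.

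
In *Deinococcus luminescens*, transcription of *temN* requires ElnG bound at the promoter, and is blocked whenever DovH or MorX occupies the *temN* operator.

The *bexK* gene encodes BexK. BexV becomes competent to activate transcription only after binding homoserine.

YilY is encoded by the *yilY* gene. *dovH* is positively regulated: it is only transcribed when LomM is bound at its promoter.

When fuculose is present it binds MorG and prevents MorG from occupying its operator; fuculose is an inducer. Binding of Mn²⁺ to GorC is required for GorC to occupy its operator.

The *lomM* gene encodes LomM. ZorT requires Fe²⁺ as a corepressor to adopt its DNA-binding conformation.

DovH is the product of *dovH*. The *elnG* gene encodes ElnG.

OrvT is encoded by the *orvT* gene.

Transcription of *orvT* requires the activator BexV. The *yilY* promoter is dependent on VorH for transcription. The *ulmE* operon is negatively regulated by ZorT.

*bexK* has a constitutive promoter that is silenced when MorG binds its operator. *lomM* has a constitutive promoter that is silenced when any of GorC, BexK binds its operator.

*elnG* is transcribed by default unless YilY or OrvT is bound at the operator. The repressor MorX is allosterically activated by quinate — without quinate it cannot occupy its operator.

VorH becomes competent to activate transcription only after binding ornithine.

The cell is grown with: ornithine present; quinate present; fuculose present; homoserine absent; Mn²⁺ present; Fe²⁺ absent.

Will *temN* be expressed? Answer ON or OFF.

Mn²⁺ is present, so GorC is active.
Fuculose is present, so MorG is inactive.
With no repressor bound, *bexK* is transcribed.
So BexK is produced and active.
With repressor GorC bound, *lomM* is not transcribed.
So LomM is not produced.
Required activator LomM is absent, so *dovH* is not transcribed.
So DovH is not produced.
Ornithine is present, so VorH is active.
No repressor is bound and VorH is active, so *yilY* is transcribed.
So YilY is produced and active.
Homoserine is absent, so BexV is inactive.
Required activator BexV is absent, so *orvT* is not transcribed.
So OrvT is not produced.
With repressor YilY bound, *elnG* is not transcribed.
So ElnG is not produced.
Quinate is present, so MorX is active.
With repressor MorX bound, *temN* is not transcribed.

OFF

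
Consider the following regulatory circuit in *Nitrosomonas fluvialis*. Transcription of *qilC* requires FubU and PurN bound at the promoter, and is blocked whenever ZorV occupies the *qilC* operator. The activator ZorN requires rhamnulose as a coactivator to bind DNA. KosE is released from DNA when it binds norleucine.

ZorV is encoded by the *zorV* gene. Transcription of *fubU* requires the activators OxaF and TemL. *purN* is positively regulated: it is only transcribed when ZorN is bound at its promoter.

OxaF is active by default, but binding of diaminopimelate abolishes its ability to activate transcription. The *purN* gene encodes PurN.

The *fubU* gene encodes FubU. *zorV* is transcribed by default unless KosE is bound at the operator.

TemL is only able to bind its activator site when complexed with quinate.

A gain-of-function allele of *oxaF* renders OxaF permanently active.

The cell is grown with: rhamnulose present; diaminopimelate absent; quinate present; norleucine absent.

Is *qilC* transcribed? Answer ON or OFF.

ON

OxaF is constitutively active in this strain.
Quinate is present, so TemL is active.
No repressor is bound and OxaF and TemL are active, so *fubU* is transcribed.
So FubU is produced and active.
Norleucine is absent, so KosE is active.
With repressor KosE bound, *zorV* is not transcribed.
So ZorV is not produced.
Rhamnulose is present, so ZorN is active.
No repressor is bound and ZorN is active, so *purN* is transcribed.
So PurN is produced and active.
No repressor is bound and FubU and PurN are active, so *qilC* is transcribed.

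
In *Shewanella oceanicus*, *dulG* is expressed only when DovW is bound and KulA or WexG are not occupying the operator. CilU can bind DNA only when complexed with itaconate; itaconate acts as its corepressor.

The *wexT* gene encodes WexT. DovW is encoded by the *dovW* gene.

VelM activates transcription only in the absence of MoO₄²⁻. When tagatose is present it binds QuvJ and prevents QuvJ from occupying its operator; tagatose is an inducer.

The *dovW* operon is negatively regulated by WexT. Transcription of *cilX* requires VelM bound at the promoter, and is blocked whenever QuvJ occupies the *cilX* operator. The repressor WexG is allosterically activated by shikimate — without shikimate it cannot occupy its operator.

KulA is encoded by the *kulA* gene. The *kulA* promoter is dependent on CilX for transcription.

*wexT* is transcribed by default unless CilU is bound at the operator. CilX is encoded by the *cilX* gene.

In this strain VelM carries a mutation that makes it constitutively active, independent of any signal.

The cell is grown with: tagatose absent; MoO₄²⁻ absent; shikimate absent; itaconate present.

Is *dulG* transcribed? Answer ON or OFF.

ON

Itaconate is present, so CilU is active.
With repressor CilU bound, *wexT* is not transcribed.
So WexT is not produced.
With no repressor bound, *dovW* is transcribed.
So DovW is produced and active.
VelM is constitutively active in this strain.
Tagatose is absent, so QuvJ is active.
With repressor QuvJ bound, *cilX* is not transcribed.
So CilX is not produced.
Required activator CilX is absent, so *kulA* is not transcribed.
So KulA is not produced.
Shikimate is absent, so WexG is inactive.
No repressor is bound and DovW is active, so *dulG* is transcribed.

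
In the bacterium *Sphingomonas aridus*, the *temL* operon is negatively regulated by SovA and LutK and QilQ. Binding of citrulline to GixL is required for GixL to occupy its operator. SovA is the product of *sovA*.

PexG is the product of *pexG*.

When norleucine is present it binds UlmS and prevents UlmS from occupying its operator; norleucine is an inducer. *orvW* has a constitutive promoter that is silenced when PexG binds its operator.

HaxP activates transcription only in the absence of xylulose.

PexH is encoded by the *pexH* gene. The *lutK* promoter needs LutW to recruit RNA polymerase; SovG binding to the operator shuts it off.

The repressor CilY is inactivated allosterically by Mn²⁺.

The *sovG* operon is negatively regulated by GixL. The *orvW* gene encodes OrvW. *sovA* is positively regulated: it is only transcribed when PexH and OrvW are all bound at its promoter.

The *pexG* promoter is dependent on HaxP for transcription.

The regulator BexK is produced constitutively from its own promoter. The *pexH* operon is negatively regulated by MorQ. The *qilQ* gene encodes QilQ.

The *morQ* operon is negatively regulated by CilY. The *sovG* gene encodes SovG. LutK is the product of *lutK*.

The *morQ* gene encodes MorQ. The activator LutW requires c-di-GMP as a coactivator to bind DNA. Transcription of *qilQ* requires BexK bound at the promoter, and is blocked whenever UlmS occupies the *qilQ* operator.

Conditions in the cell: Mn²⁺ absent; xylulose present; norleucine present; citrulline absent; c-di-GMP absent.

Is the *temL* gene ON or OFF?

Mn²⁺ is absent, so CilY is active.
With repressor CilY bound, *morQ* is not transcribed.
So MorQ is not produced.
With no repressor bound, *pexH* is transcribed.
So PexH is produced and active.
Xylulose is present, so HaxP is inactive.
Required activator HaxP is absent, so *pexG* is not transcribed.
So PexG is not produced.
With no repressor bound, *orvW* is transcribed.
So OrvW is produced and active.
No repressor is bound and PexH and OrvW are active, so *sovA* is transcribed.
So SovA is produced and active.
Citrulline is absent, so GixL is inactive.
With no repressor bound, *sovG* is transcribed.
So SovG is produced and active.
c-di-GMP is absent, so LutW is inactive.
With repressor SovG bound, *lutK* is not transcribed.
So LutK is not produced.
BexK is produced constitutively and is active.
Norleucine is present, so UlmS is inactive.
No repressor is bound and BexK is active, so *qilQ* is transcribed.
So QilQ is produced and active.
With repressor SovA bound, *temL* is not transcribed.

OFF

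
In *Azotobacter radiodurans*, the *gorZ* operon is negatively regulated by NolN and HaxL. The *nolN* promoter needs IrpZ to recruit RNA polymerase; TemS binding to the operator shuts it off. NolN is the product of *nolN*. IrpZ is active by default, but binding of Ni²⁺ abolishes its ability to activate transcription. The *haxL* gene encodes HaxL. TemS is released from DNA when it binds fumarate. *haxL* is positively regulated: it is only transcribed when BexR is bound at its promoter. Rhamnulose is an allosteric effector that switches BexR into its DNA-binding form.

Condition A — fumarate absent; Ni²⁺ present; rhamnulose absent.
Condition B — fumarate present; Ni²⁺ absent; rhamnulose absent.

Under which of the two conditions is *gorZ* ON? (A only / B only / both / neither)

A only

Condition A:
Fumarate is absent, so TemS is active.
Ni²⁺ is present, so IrpZ is inactive.
With repressor TemS bound, *nolN* is not transcribed.
So NolN is not produced.
Rhamnulose is absent, so BexR is inactive.
Required activator BexR is absent, so *haxL* is not transcribed.
So HaxL is not produced.
With no repressor bound, *gorZ* is transcribed.
→ *gorZ* is ON in A.
Condition B:
Fumarate is present, so TemS is inactive.
Ni²⁺ is absent, so IrpZ is active.
No repressor is bound and IrpZ is active, so *nolN* is transcribed.
So NolN is produced and active.
Rhamnulose is absent, so BexR is inactive.
Required activator BexR is absent, so *haxL* is not transcribed.
So HaxL is not produced.
With repressor NolN bound, *gorZ* is not transcribed.
→ *gorZ* is OFF in B.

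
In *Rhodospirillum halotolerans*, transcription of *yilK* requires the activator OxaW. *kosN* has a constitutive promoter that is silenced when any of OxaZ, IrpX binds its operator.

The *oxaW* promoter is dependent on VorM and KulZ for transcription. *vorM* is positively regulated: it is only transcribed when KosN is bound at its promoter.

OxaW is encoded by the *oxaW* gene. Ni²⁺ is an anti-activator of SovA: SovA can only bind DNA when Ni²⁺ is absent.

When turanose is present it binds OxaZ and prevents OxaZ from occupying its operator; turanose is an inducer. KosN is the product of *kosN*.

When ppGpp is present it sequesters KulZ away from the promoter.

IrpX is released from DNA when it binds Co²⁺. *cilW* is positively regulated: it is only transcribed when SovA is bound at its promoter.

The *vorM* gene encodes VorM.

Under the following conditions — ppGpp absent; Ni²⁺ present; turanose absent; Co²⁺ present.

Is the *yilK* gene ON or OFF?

Turanose is absent, so OxaZ is active.
Co²⁺ is present, so IrpX is inactive.
With repressor OxaZ bound, *kosN* is not transcribed.
So KosN is not produced.
Required activator KosN is absent, so *vorM* is not transcribed.
So VorM is not produced.
ppGpp is absent, so KulZ is active.
Required activator VorM is absent, so *oxaW* is not transcribed.
So OxaW is not produced.
Required activator OxaW is absent, so *yilK* is not transcribed.

OFF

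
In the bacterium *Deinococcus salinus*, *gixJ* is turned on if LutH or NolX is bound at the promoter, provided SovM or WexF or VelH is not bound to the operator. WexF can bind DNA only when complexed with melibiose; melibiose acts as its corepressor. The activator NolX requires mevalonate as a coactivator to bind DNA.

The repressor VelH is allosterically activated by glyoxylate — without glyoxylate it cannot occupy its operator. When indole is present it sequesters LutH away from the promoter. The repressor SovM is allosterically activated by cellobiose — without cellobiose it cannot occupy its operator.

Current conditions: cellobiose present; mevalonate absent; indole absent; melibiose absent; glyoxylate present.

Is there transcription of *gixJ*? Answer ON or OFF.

Cellobiose is present, so SovM is active.
Melibiose is absent, so WexF is inactive.
Indole is absent, so LutH is active.
Mevalonate is absent, so NolX is inactive.
Glyoxylate is present, so VelH is active.
With repressor SovM bound, *gixJ* is not transcribed.

OFF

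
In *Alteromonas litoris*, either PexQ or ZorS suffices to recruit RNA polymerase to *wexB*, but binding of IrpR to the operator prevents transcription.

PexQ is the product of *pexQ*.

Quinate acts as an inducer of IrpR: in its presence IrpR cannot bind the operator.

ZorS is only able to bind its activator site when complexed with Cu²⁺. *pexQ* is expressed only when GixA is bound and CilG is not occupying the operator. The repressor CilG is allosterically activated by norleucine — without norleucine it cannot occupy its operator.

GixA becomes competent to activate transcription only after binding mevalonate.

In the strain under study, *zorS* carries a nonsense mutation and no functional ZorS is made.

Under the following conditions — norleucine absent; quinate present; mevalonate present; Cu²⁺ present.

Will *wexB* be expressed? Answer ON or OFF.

Quinate is present, so IrpR is inactive.
Mevalonate is present, so GixA is active.
Norleucine is absent, so CilG is inactive.
No repressor is bound and GixA is active, so *pexQ* is transcribed.
So PexQ is produced and active.
ZorS is non-functional in this strain, so it has no effect.
Activator PexQ is present, so *wexB* is transcribed.

ON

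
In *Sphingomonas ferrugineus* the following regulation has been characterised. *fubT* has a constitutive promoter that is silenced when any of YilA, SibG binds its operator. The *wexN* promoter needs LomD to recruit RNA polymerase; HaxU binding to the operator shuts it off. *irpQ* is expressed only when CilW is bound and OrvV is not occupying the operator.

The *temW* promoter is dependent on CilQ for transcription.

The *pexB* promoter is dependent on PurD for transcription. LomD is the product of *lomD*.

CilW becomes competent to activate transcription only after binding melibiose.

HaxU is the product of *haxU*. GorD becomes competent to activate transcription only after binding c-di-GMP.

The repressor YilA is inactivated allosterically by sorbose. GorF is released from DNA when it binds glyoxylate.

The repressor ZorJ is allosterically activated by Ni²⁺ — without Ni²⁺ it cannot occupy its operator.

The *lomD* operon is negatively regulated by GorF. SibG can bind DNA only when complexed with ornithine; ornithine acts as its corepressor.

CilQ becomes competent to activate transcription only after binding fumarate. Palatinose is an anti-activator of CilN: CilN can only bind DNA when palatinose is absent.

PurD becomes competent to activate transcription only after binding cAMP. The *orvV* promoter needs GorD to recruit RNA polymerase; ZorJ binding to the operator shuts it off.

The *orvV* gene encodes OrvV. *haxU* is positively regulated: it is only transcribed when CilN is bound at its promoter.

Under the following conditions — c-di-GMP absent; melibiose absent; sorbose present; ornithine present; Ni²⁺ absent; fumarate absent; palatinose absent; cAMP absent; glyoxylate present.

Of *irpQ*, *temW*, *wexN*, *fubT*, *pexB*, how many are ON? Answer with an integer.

0

Ni²⁺ is absent, so ZorJ is inactive.
c-di-GMP is absent, so GorD is inactive.
Required activator GorD is absent, so *orvV* is not transcribed.
So OrvV is not produced.
Melibiose is absent, so CilW is inactive.
Required activator CilW is absent, so *irpQ* is not transcribed.
→ *irpQ* is OFF.
Fumarate is absent, so CilQ is inactive.
Required activator CilQ is absent, so *temW* is not transcribed.
→ *temW* is OFF.
Palatinose is absent, so CilN is active.
No repressor is bound and CilN is active, so *haxU* is transcribed.
So HaxU is produced and active.
Glyoxylate is present, so GorF is inactive.
With no repressor bound, *lomD* is transcribed.
So LomD is produced and active.
With repressor HaxU bound, *wexN* is not transcribed.
→ *wexN* is OFF.
Sorbose is present, so YilA is inactive.
Ornithine is present, so SibG is active.
With repressor SibG bound, *fubT* is not transcribed.
→ *fubT* is OFF.
cAMP is absent, so PurD is inactive.
Required activator PurD is absent, so *pexB* is not transcribed.
→ *pexB* is OFF.
0 of the 5 genes are transcribed.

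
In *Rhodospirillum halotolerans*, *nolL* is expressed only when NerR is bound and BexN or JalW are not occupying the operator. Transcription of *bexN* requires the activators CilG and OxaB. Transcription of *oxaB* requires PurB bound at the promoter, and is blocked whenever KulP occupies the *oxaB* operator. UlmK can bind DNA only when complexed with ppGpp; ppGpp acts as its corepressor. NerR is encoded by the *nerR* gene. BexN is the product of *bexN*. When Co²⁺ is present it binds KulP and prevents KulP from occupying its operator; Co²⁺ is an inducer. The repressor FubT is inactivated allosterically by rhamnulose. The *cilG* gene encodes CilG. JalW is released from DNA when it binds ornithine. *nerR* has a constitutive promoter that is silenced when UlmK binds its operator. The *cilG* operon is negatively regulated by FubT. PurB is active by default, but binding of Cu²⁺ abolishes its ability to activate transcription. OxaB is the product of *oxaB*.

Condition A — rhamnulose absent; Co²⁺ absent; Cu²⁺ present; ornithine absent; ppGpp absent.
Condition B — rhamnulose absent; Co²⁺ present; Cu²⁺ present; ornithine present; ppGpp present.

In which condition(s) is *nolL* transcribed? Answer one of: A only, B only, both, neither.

neither

Condition A:
Rhamnulose is absent, so FubT is active.
With repressor FubT bound, *cilG* is not transcribed.
So CilG is not produced.
Co²⁺ is absent, so KulP is active.
Cu²⁺ is present, so PurB is inactive.
With repressor KulP bound, *oxaB* is not transcribed.
So OxaB is not produced.
Required activator CilG is absent, so *bexN* is not transcribed.
So BexN is not produced.
Ornithine is absent, so JalW is active.
ppGpp is absent, so UlmK is inactive.
With no repressor bound, *nerR* is transcribed.
So NerR is produced and active.
With repressor JalW bound, *nolL* is not transcribed.
→ *nolL* is OFF in A.
Condition B:
Rhamnulose is absent, so FubT is active.
With repressor FubT bound, *cilG* is not transcribed.
So CilG is not produced.
Co²⁺ is present, so KulP is inactive.
Cu²⁺ is present, so PurB is inactive.
Required activator PurB is absent, so *oxaB* is not transcribed.
So OxaB is not produced.
Required activator CilG is absent, so *bexN* is not transcribed.
So BexN is not produced.
Ornithine is present, so JalW is inactive.
ppGpp is present, so UlmK is active.
With repressor UlmK bound, *nerR* is not transcribed.
So NerR is not produced.
Required activator NerR is absent, so *nolL* is not transcribed.
→ *nolL* is OFF in B.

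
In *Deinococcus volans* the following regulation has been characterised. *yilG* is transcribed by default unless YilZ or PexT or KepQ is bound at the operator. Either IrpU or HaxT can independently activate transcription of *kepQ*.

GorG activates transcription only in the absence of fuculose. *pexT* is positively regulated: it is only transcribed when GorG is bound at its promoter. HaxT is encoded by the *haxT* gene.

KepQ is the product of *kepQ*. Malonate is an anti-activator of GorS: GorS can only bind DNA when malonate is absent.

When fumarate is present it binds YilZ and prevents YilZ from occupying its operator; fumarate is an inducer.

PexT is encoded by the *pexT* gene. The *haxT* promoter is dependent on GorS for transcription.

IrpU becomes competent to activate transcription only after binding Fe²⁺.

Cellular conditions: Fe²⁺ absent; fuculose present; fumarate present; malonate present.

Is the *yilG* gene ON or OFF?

Fumarate is present, so YilZ is inactive.
Fuculose is present, so GorG is inactive.
Required activator GorG is absent, so *pexT* is not transcribed.
So PexT is not produced.
Fe²⁺ is absent, so IrpU is inactive.
Malonate is present, so GorS is inactive.
Required activator GorS is absent, so *haxT* is not transcribed.
So HaxT is not produced.
No activator is available at the *kepQ* promoter, so *kepQ* is not transcribed.
So KepQ is not produced.
With no repressor bound, *yilG* is transcribed.

ON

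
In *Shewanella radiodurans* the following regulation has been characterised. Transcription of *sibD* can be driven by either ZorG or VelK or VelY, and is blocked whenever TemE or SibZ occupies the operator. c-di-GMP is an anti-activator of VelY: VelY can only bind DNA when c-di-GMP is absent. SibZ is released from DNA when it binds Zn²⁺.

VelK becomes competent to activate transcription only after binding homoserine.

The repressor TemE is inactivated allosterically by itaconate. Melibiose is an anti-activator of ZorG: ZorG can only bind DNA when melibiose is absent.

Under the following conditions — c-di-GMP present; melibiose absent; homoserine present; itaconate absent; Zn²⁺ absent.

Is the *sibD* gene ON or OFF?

Itaconate is absent, so TemE is active.
Melibiose is absent, so ZorG is active.
Homoserine is present, so VelK is active.
c-di-GMP is present, so VelY is inactive.
Zn²⁺ is absent, so SibZ is active.
With repressor TemE bound, *sibD* is not transcribed.

OFF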